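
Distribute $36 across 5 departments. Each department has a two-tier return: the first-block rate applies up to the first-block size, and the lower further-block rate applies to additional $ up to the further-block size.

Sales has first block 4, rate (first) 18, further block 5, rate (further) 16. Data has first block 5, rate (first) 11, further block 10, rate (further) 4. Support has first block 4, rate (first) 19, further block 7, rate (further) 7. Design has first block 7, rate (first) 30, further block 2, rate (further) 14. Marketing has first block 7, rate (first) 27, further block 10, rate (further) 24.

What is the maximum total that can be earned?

Treat each block as its own option and order by rate: Design/first 30 > Marketing/first 27 > Marketing/second 24 > Support/first 19 > Sales/first 18 > Sales/second 16 > Design/second 14 > Data/first 11 > Support/second 7 > Data/second 4.
Fill Design first block (7 at 30) — 29 left.
Fill Marketing first block (7 at 27) — 22 left.
Fill Marketing second block (10 at 24) — 12 left.
Support first at 19: fill all 4 — 8 left.
Sales/first (18): +4 — 4 left.
4 remain; put them into Sales second at 16.
Total = 30×7 + 27×7 + 24×10 + 19×4 + 18×4 + 16×4 = 851.

851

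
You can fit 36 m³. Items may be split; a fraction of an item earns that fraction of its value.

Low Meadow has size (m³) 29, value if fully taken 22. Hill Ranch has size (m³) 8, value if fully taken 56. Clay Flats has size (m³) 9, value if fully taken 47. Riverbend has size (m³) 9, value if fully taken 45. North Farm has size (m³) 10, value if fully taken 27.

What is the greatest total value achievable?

175

Sort by value density: Hill Ranch 56/8≈7, Clay Flats 47/9≈5.22, Riverbend 45/9≈5, North Farm 27/10≈2.7, Low Meadow 22/29≈0.759.
Hill Ranch: take in full, 8 m³ for value 56 → 28 left.
Take all of Clay Flats (9 m³, value 47) → 19 m³ left.
Riverbend: take in full, 9 m³ for value 45 → 10 left.
Take all of North Farm (10 m³, value 27) → 0 m³ left.
Total value = 175.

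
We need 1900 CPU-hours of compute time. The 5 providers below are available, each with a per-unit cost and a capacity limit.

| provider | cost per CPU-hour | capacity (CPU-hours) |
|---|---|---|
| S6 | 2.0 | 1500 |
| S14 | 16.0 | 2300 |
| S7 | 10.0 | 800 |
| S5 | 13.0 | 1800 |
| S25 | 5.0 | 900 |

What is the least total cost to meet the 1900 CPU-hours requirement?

5000

Cheapest first:
S6 at 2.0: take all 1500 CPU-hours ; 400 still needed.
S25 (5.0): take the remaining 400 ; done.
S7, S5, S14: unused.
Cost = 1500×2.0 + 400×5.0 = 5000.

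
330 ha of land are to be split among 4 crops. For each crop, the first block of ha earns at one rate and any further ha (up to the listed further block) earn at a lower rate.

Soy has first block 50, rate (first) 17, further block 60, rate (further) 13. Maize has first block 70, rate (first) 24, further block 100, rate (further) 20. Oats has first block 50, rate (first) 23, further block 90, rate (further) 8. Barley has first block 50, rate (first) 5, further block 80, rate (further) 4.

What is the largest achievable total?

Order all 8 blocks by rate: Maize/first 24 > Oats/first 23 > Maize/second 20 > Soy/first 17 > Soy/second 13 > Oats/second 8 > Barley/first 5 > Barley/second 4.
Fill Maize first block (70 at 24) → 260 left.
Oats first at 23: fill all 50 → 210 left.
Fill Maize second block (100 at 20) → 110 left.
Fill Soy first block (50 at 17) → 60 left.
Soy second at 13: fill all 60 → 0 left.
Total = 24×70 + 23×50 + 20×100 + 17×50 + 13×60 = 6460.

6460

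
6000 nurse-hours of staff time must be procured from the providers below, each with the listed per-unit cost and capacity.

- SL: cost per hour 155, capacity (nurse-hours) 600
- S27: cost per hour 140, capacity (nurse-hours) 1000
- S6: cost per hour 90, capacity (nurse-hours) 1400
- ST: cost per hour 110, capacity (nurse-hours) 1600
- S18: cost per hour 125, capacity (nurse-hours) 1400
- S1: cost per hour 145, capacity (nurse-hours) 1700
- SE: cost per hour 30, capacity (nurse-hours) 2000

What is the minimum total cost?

487000

Use providers in increasing cost order.
SE at 30: take all 2000 nurse-hours — 4000 still needed.
Take 1400 from S6 at 90 — need 2600 more.
ST at 110: take all 1600 nurse-hours — 1000 still needed.
Take 1000 from S18 at 125 to finish.
S27, S1, SL: unused.
Cost = 2000×30 + 1400×90 + 1600×110 + 1000×125 = 487000.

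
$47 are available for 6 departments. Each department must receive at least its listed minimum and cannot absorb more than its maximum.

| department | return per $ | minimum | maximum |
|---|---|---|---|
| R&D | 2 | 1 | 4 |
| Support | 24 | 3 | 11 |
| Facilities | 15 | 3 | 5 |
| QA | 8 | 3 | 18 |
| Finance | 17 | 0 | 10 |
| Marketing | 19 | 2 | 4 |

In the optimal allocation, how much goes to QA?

16

Meeting every minimum uses 1+3+3+3+0+2 = 12 $, leaving 35.
Rank by return per $: Support 24 > Marketing 19 > Finance 17 > Facilities 15 > QA 8 > R&D 2.
Give Support 8 more to hit its cap of 11 — 27 left.
Marketing takes 2 more to reach its cap of 4 — 25 left.
Finance: +10 to 10 (cap) — 15 left.
Give Facilities 2 more to hit its cap of 5 — 13 left.
Only 13 left; QA takes them to reach 16.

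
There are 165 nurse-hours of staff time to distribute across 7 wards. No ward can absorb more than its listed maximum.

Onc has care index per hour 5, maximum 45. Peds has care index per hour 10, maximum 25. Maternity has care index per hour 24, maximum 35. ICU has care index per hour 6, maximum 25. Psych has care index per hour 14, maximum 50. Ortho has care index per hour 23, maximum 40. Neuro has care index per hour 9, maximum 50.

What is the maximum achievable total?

Rank by care index per hour: Maternity 24 > Ortho 23 > Psych 14 > Peds 10 > Neuro 9 > ICU 6 > Onc 5.
Maternity takes 35 to reach its cap of 35 → 130 left.
Ortho takes 40 to reach its cap of 40 → 90 left.
Psych takes 50 to reach its cap of 50 → 40 left.
Peds: +25 to 25 (cap) → 15 left.
Neuro: +15 (room for 50) → 15. Pool exhausted.
Total = 10×25 + 24×35 + 14×50 + 23×40 + 9×15 = 2845.

2845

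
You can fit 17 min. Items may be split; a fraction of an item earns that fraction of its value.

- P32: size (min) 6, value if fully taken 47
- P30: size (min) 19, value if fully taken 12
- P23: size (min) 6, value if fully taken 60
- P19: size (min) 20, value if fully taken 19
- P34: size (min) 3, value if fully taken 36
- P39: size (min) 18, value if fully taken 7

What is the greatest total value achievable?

Sort by value density: P34 36/3≈12, P23 60/6≈10, P32 47/6≈7.83, P19 19/20≈0.95, P30 12/19≈0.632, P39 7/18≈0.389.
P34: take in full, 3 min for value 36 ; 14 left.
P23: take in full, 6 min for value 60 ; 8 left.
P32: take in full, 6 min for value 47 ; 2 left.
Fill the last 2 min with part of P19: 2/20 of it earns 1.9.
Total value = 144.9.

144.9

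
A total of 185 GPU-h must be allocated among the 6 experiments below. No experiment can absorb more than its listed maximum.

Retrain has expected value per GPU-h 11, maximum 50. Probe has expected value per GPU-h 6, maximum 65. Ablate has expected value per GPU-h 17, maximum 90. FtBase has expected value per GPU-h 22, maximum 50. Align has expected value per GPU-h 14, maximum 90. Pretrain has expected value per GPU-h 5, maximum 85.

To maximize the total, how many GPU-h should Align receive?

Order the experiments by expected value per GPU-h: FtBase 22 > Ablate 17 > Align 14 > Retrain 11 > Probe 6 > Pretrain 5.
FtBase takes 50 to reach its cap of 50 — 135 left.
Ablate takes 90 to reach its cap of 90 — 45 left.
Align: +45 (room for 90) → 45. Pool exhausted.

45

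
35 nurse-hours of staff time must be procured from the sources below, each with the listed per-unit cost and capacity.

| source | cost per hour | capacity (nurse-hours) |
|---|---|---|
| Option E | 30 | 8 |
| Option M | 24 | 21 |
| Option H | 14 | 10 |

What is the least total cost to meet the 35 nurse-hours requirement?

Cheapest first:
Option H (14): use full 10 → 25 nurse-hours to go.
Take 21 from Option M at 24 → need 4 more.
Take 4 from Option E at 30 to finish.
Cost = 10×14 + 21×24 + 4×30 = 764.

764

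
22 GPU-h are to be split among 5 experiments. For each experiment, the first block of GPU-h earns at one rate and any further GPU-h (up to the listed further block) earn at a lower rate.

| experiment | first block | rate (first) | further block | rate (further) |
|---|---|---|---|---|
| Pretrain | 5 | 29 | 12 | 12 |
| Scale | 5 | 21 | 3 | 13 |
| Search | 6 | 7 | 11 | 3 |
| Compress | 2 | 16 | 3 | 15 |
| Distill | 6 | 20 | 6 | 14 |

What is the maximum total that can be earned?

461

Rank every tier by rate: Pretrain/first 29 > Scale/first 21 > Distill/first 20 > Compress/first 16 > Compress/second 15 > Distill/second 14 > Scale/second 13 > Pretrain/second 12 > Search/first 7 > Search/second 3.
Fill Pretrain first block (5 at 29) — 17 left.
Scale/first (21): +5 — 12 left.
Distill/first (20): +6 — 6 left.
Compress first at 16: fill all 2 — 4 left.
Compress second at 15: fill all 3 — 1 left.
Distill/second: +1 of 6 at 14; pool empty.
Total = 29×5 + 21×5 + 20×6 + 16×2 + 15×3 + 14×1 = 461.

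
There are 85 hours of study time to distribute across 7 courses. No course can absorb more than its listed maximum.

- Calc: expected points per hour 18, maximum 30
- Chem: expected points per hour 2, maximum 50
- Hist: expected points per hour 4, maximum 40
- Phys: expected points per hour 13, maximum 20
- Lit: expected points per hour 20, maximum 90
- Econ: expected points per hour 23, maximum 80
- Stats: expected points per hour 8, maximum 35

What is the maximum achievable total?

Highest expected points per hour first: Econ 23 > Lit 20 > Calc 18 > Phys 13 > Stats 8 > Hist 4 > Chem 2.
Econ takes 80 to reach its cap of 80 — 5 left.
Lit: +5 (room for 90) → 5. Pool exhausted.
Total = 20×5 + 23×80 = 1940.

1940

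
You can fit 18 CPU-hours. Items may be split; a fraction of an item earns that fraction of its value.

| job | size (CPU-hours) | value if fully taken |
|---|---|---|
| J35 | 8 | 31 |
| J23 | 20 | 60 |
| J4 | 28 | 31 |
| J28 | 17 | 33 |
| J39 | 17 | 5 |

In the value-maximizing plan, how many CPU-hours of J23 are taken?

Best value per unit of size first: J35 31/8≈3.88, J23 60/20≈3, J28 33/17≈1.94, J4 31/28≈1.11, J39 5/17≈0.294.
Take all of J35 (8 CPU-hours, value 31) ; 10 CPU-hours left.
Only 10 CPU-hours remain; take 10/20 of J23 for value 60×10/20 = 30.

10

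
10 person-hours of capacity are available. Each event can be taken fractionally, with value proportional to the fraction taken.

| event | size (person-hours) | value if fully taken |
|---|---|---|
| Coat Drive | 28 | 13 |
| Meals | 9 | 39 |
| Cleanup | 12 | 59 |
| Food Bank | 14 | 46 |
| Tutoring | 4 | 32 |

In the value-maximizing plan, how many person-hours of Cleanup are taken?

6

Rank by value-to-size ratio: Tutoring 32/4≈8, Cleanup 59/12≈4.92, Meals 39/9≈4.33, Food Bank 46/14≈3.29, Coat Drive 13/28≈0.464.
Tutoring: take in full, 4 person-hours for value 32 ; 6 left.
Fill the last 6 person-hours with part of Cleanup: 6/12 of it earns 29.5.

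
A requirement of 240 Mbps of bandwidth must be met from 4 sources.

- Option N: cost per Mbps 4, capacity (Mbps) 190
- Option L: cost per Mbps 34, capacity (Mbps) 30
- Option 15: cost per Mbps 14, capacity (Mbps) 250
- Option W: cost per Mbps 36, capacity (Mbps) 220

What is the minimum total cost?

1460

Cheapest first:
Option N (4): use full 190 → 50 Mbps to go.
Take 50 from Option 15 at 14 to finish.
Option L, Option W: unused.
Cost = 190×4 + 50×14 = 1460.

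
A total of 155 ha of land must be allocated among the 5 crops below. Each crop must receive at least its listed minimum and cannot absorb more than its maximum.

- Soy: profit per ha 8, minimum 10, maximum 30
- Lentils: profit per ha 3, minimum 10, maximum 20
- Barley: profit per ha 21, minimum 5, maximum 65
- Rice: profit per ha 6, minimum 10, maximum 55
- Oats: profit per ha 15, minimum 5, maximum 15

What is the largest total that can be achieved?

2070

Meeting every minimum uses 10+10+5+10+5 = 40 ha, leaving 115.
Order the crops by profit per ha: Barley 21 > Oats 15 > Soy 8 > Rice 6 > Lentils 3.
Give Barley 60 more to hit its cap of 65 — 55 left.
Oats takes 10 more to reach its cap of 15 — 45 left.
Soy takes 20 more to reach its cap of 30 — 25 left.
Rice has room for 45 more but only 25 remain, so it gets 35.
Total = 8×30 + 3×10 + 21×65 + 6×35 + 15×15 = 2070.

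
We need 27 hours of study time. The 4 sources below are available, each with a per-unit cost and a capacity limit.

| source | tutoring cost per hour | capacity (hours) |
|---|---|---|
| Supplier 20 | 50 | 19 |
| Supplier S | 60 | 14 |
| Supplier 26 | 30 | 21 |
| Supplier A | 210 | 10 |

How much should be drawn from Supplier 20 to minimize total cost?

Cheapest first:
Supplier 26 (30): use full 21 ; 6 hours to go.
Take 6 from Supplier 20 at 50 to finish.
Supplier S, Supplier A: unused.

6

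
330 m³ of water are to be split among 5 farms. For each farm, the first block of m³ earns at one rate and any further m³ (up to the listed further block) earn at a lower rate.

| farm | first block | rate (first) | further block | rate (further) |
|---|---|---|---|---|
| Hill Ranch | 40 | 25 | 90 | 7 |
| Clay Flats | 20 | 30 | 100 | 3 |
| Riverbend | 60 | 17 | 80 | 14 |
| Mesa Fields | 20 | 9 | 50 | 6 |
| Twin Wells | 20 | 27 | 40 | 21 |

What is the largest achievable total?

Treat each block as its own option and order by rate: Clay Flats/tier1 30 > Twin Wells/tier1 27 > Hill Ranch/tier1 25 > Twin Wells/tier2 21 > Riverbend/tier1 17 > Riverbend/tier2 14 > Mesa Fields/tier1 9 > Hill Ranch/tier2 7 > Mesa Fields/tier2 6 > Clay Flats/tier2 3.
Clay Flats tier1 at 30: fill all 20 → 310 left.
Fill Twin Wells tier1 block (20 at 27) → 290 left.
Hill Ranch/tier1 (25): +40 → 250 left.
Twin Wells/tier2 (21): +40 → 210 left.
Riverbend tier1 at 17: fill all 60 → 150 left.
Riverbend tier2 at 14: fill all 80 → 70 left.
Mesa Fields/tier1 (9): +20 → 50 left.
Hill Ranch tier2 at 7: only 50 left, fill 50.
Total = 30×20 + 27×20 + 25×40 + 21×40 + 17×60 + 14×80 + 9×20 + 7×50 = 5650.

5650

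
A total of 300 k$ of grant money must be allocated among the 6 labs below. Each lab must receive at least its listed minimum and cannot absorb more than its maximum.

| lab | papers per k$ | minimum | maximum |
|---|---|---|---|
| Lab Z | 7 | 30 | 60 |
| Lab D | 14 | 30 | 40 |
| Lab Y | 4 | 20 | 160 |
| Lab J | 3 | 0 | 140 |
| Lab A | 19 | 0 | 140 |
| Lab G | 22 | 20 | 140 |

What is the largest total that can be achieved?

Meeting every minimum uses 30+30+20+0+0+20 = 100 k$, leaving 200.
Highest papers per k$ first: Lab G 22 > Lab A 19 > Lab D 14 > Lab Z 7 > Lab Y 4 > Lab J 3.
Give Lab G 120 more to hit its cap of 140 — 80 left.
Lab A has room for 140 more but only 80 remain, so it gets 80.
Total = 7×30 + 14×30 + 4×20 + 19×80 + 22×140 = 5310.

5310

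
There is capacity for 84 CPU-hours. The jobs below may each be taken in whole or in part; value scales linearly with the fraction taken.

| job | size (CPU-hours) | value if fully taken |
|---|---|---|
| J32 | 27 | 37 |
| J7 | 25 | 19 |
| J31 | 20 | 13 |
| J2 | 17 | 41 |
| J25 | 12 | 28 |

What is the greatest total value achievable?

126.95

Sort by value density: J2 41/17≈2.41, J25 28/12≈2.33, J32 37/27≈1.37, J7 19/25≈0.76, J31 13/20≈0.65.
All 17 CPU-hours of J2 fit (value 41) → 67 remain.
J25: take in full, 12 CPU-hours for value 28 → 55 left.
J32: take in full, 27 CPU-hours for value 37 → 28 left.
J7: take in full, 25 CPU-hours for value 19 → 3 left.
Only 3 CPU-hours remain; take 3/20 of J31 for value 13×3/20 = 1.95.
Total value = 126.95.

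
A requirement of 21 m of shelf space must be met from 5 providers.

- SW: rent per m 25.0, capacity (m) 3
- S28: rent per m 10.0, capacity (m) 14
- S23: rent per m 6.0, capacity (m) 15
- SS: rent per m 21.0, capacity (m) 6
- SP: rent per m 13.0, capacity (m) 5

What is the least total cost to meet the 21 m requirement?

150

Cheapest first:
S23 at 6.0: take all 15 m → 6 still needed.
Take 6 from S28 at 10.0 to finish.
SP, SS, SW: unused.
Cost = 15×6.0 + 6×10.0 = 150.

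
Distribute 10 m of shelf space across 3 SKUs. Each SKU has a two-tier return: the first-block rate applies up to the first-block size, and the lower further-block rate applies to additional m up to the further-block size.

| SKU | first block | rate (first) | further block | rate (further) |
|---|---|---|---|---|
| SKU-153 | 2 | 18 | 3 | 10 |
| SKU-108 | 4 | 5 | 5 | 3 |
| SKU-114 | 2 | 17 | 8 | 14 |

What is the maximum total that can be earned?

154

Rank every tier by rate: SKU-153/first 18 > SKU-114/first 17 > SKU-114/second 14 > SKU-153/second 10 > SKU-108/first 5 > SKU-108/second 3.
SKU-153/first (18): +2 — 8 left.
Fill SKU-114 first block (2 at 17) — 6 left.
6 remain; put them into SKU-114 second at 14.
Total = 18×2 + 17×2 + 14×6 = 154.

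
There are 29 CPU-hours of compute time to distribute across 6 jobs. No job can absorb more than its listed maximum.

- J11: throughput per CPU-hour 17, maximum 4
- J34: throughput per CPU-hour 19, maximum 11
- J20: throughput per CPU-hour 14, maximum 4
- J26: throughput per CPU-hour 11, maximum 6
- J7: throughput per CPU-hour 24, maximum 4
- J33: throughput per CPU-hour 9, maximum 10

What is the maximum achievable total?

Rank by throughput per CPU-hour: J7 24 > J34 19 > J11 17 > J20 14 > J26 11 > J33 9.
J7 takes 4 to reach its cap of 4 → 25 left.
J34 takes 11 to reach its cap of 11 → 14 left.
Give J11 4 to hit its cap of 4 → 10 left.
J20: +4 to 4 (cap) → 6 left.
J26 takes 6 to reach its cap of 6 → 0 left.
Total = 17×4 + 19×11 + 14×4 + 11×6 + 24×4 = 495.

495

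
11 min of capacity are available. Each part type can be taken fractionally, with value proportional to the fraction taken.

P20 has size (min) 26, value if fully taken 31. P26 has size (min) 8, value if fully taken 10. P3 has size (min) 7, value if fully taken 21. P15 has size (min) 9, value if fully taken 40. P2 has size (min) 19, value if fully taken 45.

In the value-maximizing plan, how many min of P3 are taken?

2

Rank by value-to-size ratio: P15 40/9≈4.44, P3 21/7≈3, P2 45/19≈2.37, P26 10/8≈1.25, P20 31/26≈1.19.
All 9 min of P15 fit (value 40) ; 2 remain.
2 min left: a 2/7 share of P3 gives 21×2/7 = 6.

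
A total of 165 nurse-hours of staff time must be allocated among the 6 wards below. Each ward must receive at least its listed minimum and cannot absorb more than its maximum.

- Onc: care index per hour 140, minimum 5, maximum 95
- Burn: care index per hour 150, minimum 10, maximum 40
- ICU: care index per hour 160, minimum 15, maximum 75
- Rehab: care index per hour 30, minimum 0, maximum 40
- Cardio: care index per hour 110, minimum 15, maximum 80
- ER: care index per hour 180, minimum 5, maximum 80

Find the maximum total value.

27050

Meeting every minimum uses 5+10+15+0+15+5 = 50 nurse-hours, leaving 115.
Rank by care index per hour: ER 180 > ICU 160 > Burn 150 > Onc 140 > Cardio 110 > Rehab 30.
ER takes 75 more to reach its cap of 80 → 40 left.
Only 40 left; ICU takes them to reach 55.
Total = 140×5 + 150×10 + 160×55 + 110×15 + 180×80 = 27050.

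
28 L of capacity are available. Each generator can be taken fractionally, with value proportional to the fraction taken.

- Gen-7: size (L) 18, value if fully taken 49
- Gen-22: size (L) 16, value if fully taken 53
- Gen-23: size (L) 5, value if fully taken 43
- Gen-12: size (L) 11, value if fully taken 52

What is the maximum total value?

134.75

Rank by value-to-size ratio: Gen-23 43/5≈8.6, Gen-12 52/11≈4.73, Gen-22 53/16≈3.31, Gen-7 49/18≈2.72.
Gen-23: take in full, 5 L for value 43 — 23 left.
All 11 L of Gen-12 fit (value 52) — 12 remain.
Fill the last 12 L with part of Gen-22: 12/16 of it earns 39.75.
Total value = 134.75.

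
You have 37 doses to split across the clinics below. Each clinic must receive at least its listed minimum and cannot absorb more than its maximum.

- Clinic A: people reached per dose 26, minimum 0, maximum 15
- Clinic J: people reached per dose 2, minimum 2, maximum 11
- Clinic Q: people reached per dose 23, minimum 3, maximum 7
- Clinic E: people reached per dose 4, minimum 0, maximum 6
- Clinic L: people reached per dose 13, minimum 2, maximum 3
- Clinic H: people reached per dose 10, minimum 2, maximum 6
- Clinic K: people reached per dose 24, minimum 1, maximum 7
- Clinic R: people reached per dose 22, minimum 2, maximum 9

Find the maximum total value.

Meeting every minimum uses 0+2+3+0+2+2+1+2 = 12 doses, leaving 25.
Highest people reached per dose first: Clinic A 26 > Clinic K 24 > Clinic Q 23 > Clinic R 22 > Clinic L 13 > Clinic H 10 > Clinic E 4 > Clinic J 2.
Give Clinic A 15 more to hit its cap of 15 ; 10 left.
Clinic K takes 6 more to reach its cap of 7 ; 4 left.
Clinic Q takes 4 more to reach its cap of 7 ; 0 left.
Total = 26×15 + 2×2 + 23×7 + 13×2 + 10×2 + 24×7 + 22×2 = 813.

813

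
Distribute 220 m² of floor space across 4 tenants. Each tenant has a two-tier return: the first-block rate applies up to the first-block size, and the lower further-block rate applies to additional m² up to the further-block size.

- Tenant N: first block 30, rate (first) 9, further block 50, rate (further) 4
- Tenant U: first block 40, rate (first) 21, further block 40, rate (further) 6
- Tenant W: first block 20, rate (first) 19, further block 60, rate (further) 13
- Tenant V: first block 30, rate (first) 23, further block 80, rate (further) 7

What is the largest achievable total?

3240

Rank every tier by rate: Tenant V/T1 23 > Tenant U/T1 21 > Tenant W/T1 19 > Tenant W/T2 13 > Tenant N/T1 9 > Tenant V/T2 7 > Tenant U/T2 6 > Tenant N/T2 4.
Fill Tenant V T1 block (30 at 23) — 190 left.
Fill Tenant U T1 block (40 at 21) — 150 left.
Tenant W T1 at 19: fill all 20 — 130 left.
Tenant W/T2 (13): +60 — 70 left.
Tenant N/T1 (9): +30 — 40 left.
Tenant V T2 at 7: only 40 left, fill 40.
Total = 23×30 + 21×40 + 19×20 + 13×60 + 9×30 + 7×40 = 3240.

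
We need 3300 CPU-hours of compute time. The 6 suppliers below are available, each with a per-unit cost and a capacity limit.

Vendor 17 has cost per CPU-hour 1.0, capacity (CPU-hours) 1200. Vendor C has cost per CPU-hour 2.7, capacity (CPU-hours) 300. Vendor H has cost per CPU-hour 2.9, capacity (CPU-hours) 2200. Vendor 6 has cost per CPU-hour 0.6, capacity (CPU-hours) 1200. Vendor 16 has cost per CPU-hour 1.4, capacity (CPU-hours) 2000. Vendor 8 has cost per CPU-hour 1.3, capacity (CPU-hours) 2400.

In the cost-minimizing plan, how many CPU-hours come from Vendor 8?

Fill from the cheapest supplier first.
Vendor 6 at 0.6: take all 1200 CPU-hours → 2100 still needed.
Vendor 17 at 1.0: take all 1200 CPU-hours → 900 still needed.
Vendor 8 (1.3): take the remaining 900 → done.
Vendor 16, Vendor C, Vendor H: unused.

900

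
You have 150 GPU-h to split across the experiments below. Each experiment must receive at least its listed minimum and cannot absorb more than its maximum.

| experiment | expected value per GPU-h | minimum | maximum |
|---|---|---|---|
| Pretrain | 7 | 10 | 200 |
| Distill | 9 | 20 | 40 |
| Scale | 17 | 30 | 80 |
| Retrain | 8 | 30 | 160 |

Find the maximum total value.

1940

Meeting every minimum uses 10+20+30+30 = 90 GPU-h, leaving 60.
Order the experiments by expected value per GPU-h: Scale 17 > Distill 9 > Retrain 8 > Pretrain 7.
Give Scale 50 more to hit its cap of 80 → 10 left.
Distill: +10 (room for 20) → 30. Pool exhausted.
Total = 7×10 + 9×30 + 17×80 + 8×30 = 1940.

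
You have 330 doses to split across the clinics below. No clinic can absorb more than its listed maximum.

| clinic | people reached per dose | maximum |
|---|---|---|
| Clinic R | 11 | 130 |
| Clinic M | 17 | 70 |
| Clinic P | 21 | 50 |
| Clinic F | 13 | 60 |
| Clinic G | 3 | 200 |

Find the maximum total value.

Order the clinics by people reached per dose: Clinic P 21 > Clinic M 17 > Clinic F 13 > Clinic R 11 > Clinic G 3.
Clinic P: +50 to 50 (cap) ; 280 left.
Clinic M: +70 to 70 (cap) ; 210 left.
Clinic F takes 60 to reach its cap of 60 ; 150 left.
Clinic R takes 130 to reach its cap of 130 ; 20 left.
Only 20 left; Clinic G takes them to reach 20.
Total = 11×130 + 17×70 + 21×50 + 13×60 + 3×20 = 4510.

4510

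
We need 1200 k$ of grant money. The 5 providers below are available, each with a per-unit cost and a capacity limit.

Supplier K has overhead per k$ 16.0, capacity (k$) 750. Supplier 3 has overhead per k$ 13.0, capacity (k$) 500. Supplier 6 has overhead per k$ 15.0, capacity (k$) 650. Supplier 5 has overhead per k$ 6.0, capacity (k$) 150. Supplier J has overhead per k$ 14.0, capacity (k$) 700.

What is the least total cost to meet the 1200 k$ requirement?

15100

Use providers in increasing cost order.
Take 150 from Supplier 5 at 6.0 → need 1050 more.
Supplier 3 (13.0): use full 500 → 550 k$ to go.
Take 550 from Supplier J at 14.0 to finish.
Supplier 6, Supplier K: unused.
Cost = 150×6.0 + 500×13.0 + 550×14.0 = 15100.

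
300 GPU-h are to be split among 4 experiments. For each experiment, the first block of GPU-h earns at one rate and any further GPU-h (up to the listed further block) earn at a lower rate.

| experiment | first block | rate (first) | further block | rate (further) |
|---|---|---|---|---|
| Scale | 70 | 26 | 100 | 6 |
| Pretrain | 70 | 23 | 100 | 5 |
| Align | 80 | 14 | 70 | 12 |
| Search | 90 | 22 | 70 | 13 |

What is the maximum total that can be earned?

Order all 8 blocks by rate: Scale/T1 26 > Pretrain/T1 23 > Search/T1 22 > Align/T1 14 > Search/T2 13 > Align/T2 12 > Scale/T2 6 > Pretrain/T2 5.
Scale/T1 (26): +70 ; 230 left.
Pretrain T1 at 23: fill all 70 ; 160 left.
Search/T1 (22): +90 ; 70 left.
70 remain; put them into Align T1 at 14.
Total = 26×70 + 23×70 + 22×90 + 14×70 = 6390.

6390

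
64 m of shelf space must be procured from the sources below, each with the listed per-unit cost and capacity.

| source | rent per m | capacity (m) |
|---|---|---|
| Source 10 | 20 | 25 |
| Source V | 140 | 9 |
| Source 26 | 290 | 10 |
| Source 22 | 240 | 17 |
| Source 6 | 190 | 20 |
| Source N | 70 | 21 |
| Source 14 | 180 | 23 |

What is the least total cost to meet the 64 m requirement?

Cheapest first:
Source 10 (20): use full 25 ; 39 m to go.
Take 21 from Source N at 70 ; need 18 more.
Source V (140): use full 9 ; 9 m to go.
Source 14 at 180: take 9 of its 23 ; requirement met.
Source 6, Source 22, Source 26: unused.
Cost = 25×20 + 21×70 + 9×140 + 9×180 = 4850.

4850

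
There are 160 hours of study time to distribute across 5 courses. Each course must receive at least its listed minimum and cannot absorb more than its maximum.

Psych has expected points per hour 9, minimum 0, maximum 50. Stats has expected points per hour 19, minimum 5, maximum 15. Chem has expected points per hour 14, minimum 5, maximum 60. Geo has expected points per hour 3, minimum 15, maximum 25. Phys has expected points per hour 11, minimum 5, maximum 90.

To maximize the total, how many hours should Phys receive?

Meeting every minimum uses 0+5+5+15+5 = 30 hours, leaving 130.
Order the courses by expected points per hour: Stats 19 > Chem 14 > Phys 11 > Psych 9 > Geo 3.
Stats: +10 to 15 (cap) — 120 left.
Give Chem 55 more to hit its cap of 60 — 65 left.
Phys: +65 (room for 85) → 70. Pool exhausted.

70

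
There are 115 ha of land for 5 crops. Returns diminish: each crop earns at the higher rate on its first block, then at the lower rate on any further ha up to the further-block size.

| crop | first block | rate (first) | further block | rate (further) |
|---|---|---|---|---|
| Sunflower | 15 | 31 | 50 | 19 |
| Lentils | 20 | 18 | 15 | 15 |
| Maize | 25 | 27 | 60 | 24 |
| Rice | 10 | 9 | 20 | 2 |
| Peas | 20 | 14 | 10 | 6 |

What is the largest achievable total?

2865

Order all 10 blocks by rate: Sunflower/T1 31 > Maize/T1 27 > Maize/T2 24 > Sunflower/T2 19 > Lentils/T1 18 > Lentils/T2 15 > Peas/T1 14 > Rice/T1 9 > Peas/T2 6 > Rice/T2 2.
Fill Sunflower T1 block (15 at 31) → 100 left.
Maize/T1 (27): +25 → 75 left.
Maize/T2 (24): +60 → 15 left.
Sunflower/T2: +15 of 50 at 19; pool empty.
Total = 31×15 + 27×25 + 24×60 + 19×15 = 2865.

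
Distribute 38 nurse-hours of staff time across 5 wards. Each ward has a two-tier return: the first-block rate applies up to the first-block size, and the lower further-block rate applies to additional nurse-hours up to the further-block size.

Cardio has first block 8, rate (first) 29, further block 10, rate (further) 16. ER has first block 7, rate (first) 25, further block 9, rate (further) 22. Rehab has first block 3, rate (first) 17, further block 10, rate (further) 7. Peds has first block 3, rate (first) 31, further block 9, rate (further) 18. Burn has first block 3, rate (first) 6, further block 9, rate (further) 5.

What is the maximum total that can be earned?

894

Rank every tier by rate: Peds/first 31 > Cardio/first 29 > ER/first 25 > ER/second 22 > Peds/second 18 > Rehab/first 17 > Cardio/second 16 > Rehab/second 7 > Burn/first 6 > Burn/second 5.
Peds first at 31: fill all 3 → 35 left.
Cardio first at 29: fill all 8 → 27 left.
ER/first (25): +7 → 20 left.
Fill ER second block (9 at 22) → 11 left.
Peds/second (18): +9 → 2 left.
Rehab/first: +2 of 3 at 17; pool empty.
Total = 31×3 + 29×8 + 25×7 + 22×9 + 18×9 + 17×2 = 894.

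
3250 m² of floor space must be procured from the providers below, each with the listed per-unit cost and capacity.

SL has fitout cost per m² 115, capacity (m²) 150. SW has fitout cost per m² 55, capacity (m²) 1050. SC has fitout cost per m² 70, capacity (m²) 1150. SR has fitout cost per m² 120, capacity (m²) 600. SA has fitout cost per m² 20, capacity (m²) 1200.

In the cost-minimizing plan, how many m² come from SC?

1000

Cheapest first:
SA (20): use full 1200 — 2050 m² to go.
SW at 55: take all 1050 m² — 1000 still needed.
SC (70): take the remaining 1000 — done.
SL, SR: unused.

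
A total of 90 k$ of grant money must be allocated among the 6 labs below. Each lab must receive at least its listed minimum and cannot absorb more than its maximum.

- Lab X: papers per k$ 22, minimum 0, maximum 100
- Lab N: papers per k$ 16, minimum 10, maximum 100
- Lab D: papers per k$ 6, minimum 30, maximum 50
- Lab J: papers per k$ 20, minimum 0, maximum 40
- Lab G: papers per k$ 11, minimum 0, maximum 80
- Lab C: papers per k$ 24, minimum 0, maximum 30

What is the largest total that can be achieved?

1500

Meeting every minimum uses 0+10+30+0+0+0 = 40 k$, leaving 50.
Order the labs by papers per k$: Lab C 24 > Lab X 22 > Lab J 20 > Lab N 16 > Lab G 11 > Lab D 6.
Lab C: +30 to 30 (cap) ; 20 left.
Lab X has room for 100 more but only 20 remain, so it gets 20.
Total = 22×20 + 16×10 + 6×30 + 24×30 = 1500.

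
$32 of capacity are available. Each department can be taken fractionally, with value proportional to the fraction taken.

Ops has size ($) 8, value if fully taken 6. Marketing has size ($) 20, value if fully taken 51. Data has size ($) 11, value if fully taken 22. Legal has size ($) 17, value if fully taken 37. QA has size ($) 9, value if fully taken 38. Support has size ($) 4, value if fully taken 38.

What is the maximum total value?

124.45

Rank by value-to-size ratio: Support 38/4≈9.5, QA 38/9≈4.22, Marketing 51/20≈2.55, Legal 37/17≈2.18, Data 22/11≈2, Ops 6/8≈0.75.
Support: take in full, 4 $ for value 38 — 28 left.
QA: take in full, 9 $ for value 38 — 19 left.
Only 19 $ remain; take 19/20 of Marketing for value 51×19/20 = 48.45.
Total value = 124.45.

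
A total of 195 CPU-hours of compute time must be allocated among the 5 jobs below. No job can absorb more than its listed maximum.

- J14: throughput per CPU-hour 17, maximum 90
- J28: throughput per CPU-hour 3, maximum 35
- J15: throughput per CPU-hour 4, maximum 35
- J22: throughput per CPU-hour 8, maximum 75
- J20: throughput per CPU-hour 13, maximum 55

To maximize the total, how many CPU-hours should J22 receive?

Order the jobs by throughput per CPU-hour: J14 17 > J20 13 > J22 8 > J15 4 > J28 3.
J14: +90 to 90 (cap) — 105 left.
J20 takes 55 to reach its cap of 55 — 50 left.
J22 has room for 75 but only 50 remain, so it gets 50.

50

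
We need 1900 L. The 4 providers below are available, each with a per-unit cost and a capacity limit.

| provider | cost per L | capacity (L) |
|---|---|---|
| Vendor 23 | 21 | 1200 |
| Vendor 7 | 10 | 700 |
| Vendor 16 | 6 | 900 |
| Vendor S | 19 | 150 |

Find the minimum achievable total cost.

18400

Use providers in increasing cost order.
Vendor 16 (6): use full 900 → 1000 L to go.
Take 700 from Vendor 7 at 10 → need 300 more.
Vendor S (19): use full 150 → 150 L to go.
Vendor 23 (21): take the remaining 150 → done.
Cost = 900×6 + 700×10 + 150×19 + 150×21 = 18400.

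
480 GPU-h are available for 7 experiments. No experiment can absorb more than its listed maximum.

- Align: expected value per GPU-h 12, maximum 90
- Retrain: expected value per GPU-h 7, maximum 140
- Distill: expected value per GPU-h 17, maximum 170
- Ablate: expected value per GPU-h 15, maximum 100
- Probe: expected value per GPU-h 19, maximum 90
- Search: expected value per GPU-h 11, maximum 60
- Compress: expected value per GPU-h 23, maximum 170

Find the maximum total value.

9260

Rank by expected value per GPU-h: Compress 23 > Probe 19 > Distill 17 > Ablate 15 > Align 12 > Search 11 > Retrain 7.
Compress: +170 to 170 (cap) → 310 left.
Probe: +90 to 90 (cap) → 220 left.
Distill: +170 to 170 (cap) → 50 left.
Only 50 left; Ablate takes them to reach 50.
Total = 17×170 + 15×50 + 19×90 + 23×170 = 9260.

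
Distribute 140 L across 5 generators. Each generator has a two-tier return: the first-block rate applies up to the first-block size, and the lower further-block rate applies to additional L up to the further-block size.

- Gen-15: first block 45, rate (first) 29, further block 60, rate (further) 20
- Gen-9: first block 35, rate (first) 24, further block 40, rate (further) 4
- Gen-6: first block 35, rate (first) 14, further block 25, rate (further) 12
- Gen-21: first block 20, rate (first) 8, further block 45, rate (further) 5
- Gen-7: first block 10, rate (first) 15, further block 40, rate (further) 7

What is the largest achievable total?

3345

Rank every tier by rate: Gen-15/tier1 29 > Gen-9/tier1 24 > Gen-15/tier2 20 > Gen-7/tier1 15 > Gen-6/tier1 14 > Gen-6/tier2 12 > Gen-21/tier1 8 > Gen-7/tier2 7 > Gen-21/tier2 5 > Gen-9/tier2 4.
Gen-15 tier1 at 29: fill all 45 ; 95 left.
Gen-9/tier1 (24): +35 ; 60 left.
Gen-15/tier2 (20): +60 ; 0 left.
Total = 29×45 + 24×35 + 20×60 = 3345.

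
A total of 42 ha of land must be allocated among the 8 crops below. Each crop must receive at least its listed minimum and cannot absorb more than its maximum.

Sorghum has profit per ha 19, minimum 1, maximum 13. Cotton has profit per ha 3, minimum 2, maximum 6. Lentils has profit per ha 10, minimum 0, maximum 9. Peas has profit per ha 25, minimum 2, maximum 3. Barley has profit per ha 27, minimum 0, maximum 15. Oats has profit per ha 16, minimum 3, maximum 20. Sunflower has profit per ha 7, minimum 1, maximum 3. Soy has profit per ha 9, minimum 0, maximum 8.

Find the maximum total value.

Meeting every minimum uses 1+2+0+2+0+3+1+0 = 9 ha, leaving 33.
Highest profit per ha first: Barley 27 > Peas 25 > Sorghum 19 > Oats 16 > Lentils 10 > Soy 9 > Sunflower 7 > Cotton 3.
Give Barley 15 more to hit its cap of 15 → 18 left.
Peas takes 1 more to reach its cap of 3 → 17 left.
Sorghum takes 12 more to reach its cap of 13 → 5 left.
Oats: +5 (room for 17) → 8. Pool exhausted.
Total = 19×13 + 3×2 + 25×3 + 27×15 + 16×8 + 7×1 = 868.

868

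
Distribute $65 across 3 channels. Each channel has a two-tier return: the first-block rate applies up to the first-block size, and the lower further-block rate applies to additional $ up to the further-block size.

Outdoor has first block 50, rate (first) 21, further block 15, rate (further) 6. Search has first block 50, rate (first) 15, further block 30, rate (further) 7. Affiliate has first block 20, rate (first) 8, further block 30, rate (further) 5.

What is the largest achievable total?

1275

Order all 6 blocks by rate: Outdoor/tier1 21 > Search/tier1 15 > Affiliate/tier1 8 > Search/tier2 7 > Outdoor/tier2 6 > Affiliate/tier2 5.
Outdoor/tier1 (21): +50 → 15 left.
Search/tier1: +15 of 50 at 15; pool empty.
Total = 21×50 + 15×15 = 1275.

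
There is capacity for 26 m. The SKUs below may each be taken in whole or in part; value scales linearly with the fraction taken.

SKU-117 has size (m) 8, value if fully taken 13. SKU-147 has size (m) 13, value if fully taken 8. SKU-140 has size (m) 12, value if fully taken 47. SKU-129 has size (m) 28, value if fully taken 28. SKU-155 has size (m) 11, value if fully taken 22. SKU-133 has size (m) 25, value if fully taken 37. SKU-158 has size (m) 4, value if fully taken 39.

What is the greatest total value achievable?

Rank by value-to-size ratio: SKU-158 39/4≈9.75, SKU-140 47/12≈3.92, SKU-155 22/11≈2, SKU-117 13/8≈1.62, SKU-133 37/25≈1.48, SKU-129 28/28≈1, SKU-147 8/13≈0.615.
SKU-158: take in full, 4 m for value 39 ; 22 left.
Take all of SKU-140 (12 m, value 47) ; 10 m left.
10 m left: a 10/11 share of SKU-155 gives 22×10/11 = 20.
Total value = 106.

106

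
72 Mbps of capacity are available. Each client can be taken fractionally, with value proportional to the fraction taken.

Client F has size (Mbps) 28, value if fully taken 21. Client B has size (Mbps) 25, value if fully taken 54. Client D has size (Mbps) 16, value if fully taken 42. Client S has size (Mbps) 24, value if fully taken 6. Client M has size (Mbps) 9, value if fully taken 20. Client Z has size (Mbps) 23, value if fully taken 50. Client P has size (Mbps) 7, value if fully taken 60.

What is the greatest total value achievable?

208.72

Rank by value-to-size ratio: Client P 60/7≈8.57, Client D 42/16≈2.62, Client M 20/9≈2.22, Client Z 50/23≈2.17, Client B 54/25≈2.16, Client F 21/28≈0.75, Client S 6/24≈0.25.
All 7 Mbps of Client P fit (value 60) — 65 remain.
All 16 Mbps of Client D fit (value 42) — 49 remain.
All 9 Mbps of Client M fit (value 20) — 40 remain.
Client Z: take in full, 23 Mbps for value 50 — 17 left.
Fill the last 17 Mbps with part of Client B: 17/25 of it earns 36.72.
Total value = 208.72.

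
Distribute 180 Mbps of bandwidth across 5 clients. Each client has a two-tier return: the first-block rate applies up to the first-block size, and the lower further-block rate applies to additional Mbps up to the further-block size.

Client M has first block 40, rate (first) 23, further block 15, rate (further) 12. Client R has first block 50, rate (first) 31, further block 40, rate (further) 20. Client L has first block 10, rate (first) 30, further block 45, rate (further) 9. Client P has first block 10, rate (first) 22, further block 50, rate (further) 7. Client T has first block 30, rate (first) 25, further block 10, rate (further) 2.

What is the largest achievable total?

4540

Treat each block as its own option and order by rate: Client R/first 31 > Client L/first 30 > Client T/first 25 > Client M/first 23 > Client P/first 22 > Client R/second 20 > Client M/second 12 > Client L/second 9 > Client P/second 7 > Client T/second 2.
Client R/first (31): +50 ; 130 left.
Client L/first (30): +10 ; 120 left.
Client T first at 25: fill all 30 ; 90 left.
Client M/first (23): +40 ; 50 left.
Client P/first (22): +10 ; 40 left.
Fill Client R second block (40 at 20) ; 0 left.
Total = 31×50 + 30×10 + 25×30 + 23×40 + 22×10 + 20×40 = 4540.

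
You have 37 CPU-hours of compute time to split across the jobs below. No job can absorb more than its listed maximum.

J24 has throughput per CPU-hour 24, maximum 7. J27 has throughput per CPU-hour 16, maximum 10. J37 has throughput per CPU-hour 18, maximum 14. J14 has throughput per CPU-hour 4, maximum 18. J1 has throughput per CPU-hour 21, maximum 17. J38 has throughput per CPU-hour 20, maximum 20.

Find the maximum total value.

Order the jobs by throughput per CPU-hour: J24 24 > J1 21 > J38 20 > J37 18 > J27 16 > J14 4.
J24 takes 7 to reach its cap of 7 ; 30 left.
J1 takes 17 to reach its cap of 17 ; 13 left.
J38 has room for 20 but only 13 remain, so it gets 13.
Total = 24×7 + 21×17 + 20×13 = 785.

785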